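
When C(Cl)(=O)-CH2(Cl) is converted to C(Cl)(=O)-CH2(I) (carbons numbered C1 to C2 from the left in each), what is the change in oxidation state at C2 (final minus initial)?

Before: C2 has 1 bond to C, 2 bonds to H, 1 bond to Cl → oxidation state -1.
After: C2 has 1 bond to C, 2 bonds to H, 1 bond to I → oxidation state -1.
Δ = -1 − (-1) = 0, so no net redox change at C2.

0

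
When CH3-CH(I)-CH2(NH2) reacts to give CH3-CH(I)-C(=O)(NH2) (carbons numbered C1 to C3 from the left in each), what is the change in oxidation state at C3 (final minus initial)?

Before: C3 has 1 bond to C, 2 bonds to H, 1 bond to N → oxidation state -1.
After: C3 has 1 bond to C, 2 bonds to O, 1 bond to N → oxidation state +3.
Δ = +3 − (-1) = +4, so this is an oxidation at C3.

+4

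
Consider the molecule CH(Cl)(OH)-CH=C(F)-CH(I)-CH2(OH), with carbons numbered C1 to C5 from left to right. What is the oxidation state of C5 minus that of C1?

-2

C5: 1C, 2H, 1O → 0 − 2 + 1 = -1
C1: 1C, 1H, 1O, 1Cl → 0 − 1 + 1 + 1 = +1
Difference: -1 − (+1) = -2.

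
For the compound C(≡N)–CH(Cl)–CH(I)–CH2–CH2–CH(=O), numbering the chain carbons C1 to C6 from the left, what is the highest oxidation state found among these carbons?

+3

Assign +1 per bond to O/N/halogen, −1 per bond to H or an electropositive element, and 0 per bond to carbon. Tallying each carbon:
C1: 1C, 3N → 0 + 3 = +3
C2: 2C, 1H, 1Cl → 0 − 1 + 1 = 0
C3: 2C, 1H, 1I → 0 − 1 + 1 = 0
C4: 2C, 2H → 0 − 2 = -2
C5: 2C, 2H → 0 − 2 = -2
C6: 1C, 1H, 2O → 0 − 1 + 2 = +1
The highest value is +3.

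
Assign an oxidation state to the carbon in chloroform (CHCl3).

Bonds to more-electronegative neighbours contribute +1 each, bonds to H or metals contribute −1 each, and C–C bonds contribute 0.
The carbon has one bond to H (-1), one bond to Cl (+1), one bond to Cl (+1), one bond to Cl (+1).
Oxidation state = -1 + 1 + 1 + 1 = +2.

+2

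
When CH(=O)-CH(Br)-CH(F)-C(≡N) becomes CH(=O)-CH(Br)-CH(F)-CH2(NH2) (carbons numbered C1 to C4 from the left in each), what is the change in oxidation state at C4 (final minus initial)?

Before: C4 has 1 bond to C, 3 bonds to N → oxidation state +3.
After: C4 has 1 bond to C, 2 bonds to H, 1 bond to N → oxidation state -1.
Δ = -1 − (+3) = -4, so this is a reduction at C4.

-4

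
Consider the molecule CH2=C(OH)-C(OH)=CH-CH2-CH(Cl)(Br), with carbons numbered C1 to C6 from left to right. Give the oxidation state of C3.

Bonds to more-electronegative neighbours contribute +1 each, bonds to H or metals contribute −1 each, and C–C bonds contribute 0.
C3 has one bond to C (0), a double bond to C (2×0 = 0), one bond to O (+1).
Oxidation state = 0 + 0 + 1 = +1.

+1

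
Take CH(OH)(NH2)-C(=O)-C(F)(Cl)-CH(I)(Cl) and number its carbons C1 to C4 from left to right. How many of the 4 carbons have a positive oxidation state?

4

Tallying each carbon's bonds:
C1: 1C, 1H, 1O, 1N → 0 − 1 + 1 + 1 = +1
C2: 2C, 2O → 0 + 2 = +2
C3: 2C, 1F, 1Cl → 0 + 1 + 1 = +2
C4: 1C, 1H, 1Cl, 1I → 0 − 1 + 1 + 1 = +1
4 carbons (C1, C2, C3, C4) meet the condition.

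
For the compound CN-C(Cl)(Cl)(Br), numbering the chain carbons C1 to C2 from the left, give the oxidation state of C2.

Each bond to a more electronegative atom (O, N, halogen) counts +1, each bond to a less electronegative atom (H, metal, B, Si) counts −1, and each C–C bond counts 0.
C2 has one bond to C (0), one bond to Cl (+1), one bond to Cl (+1), one bond to Br (+1).
Oxidation state = 0 + 1 + 1 + 1 = +3.

+3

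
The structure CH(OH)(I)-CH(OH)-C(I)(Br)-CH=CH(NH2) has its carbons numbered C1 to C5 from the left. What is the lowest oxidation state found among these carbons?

Assign +1 per bond to O/N/halogen, −1 per bond to H or an electropositive element, and 0 per bond to carbon. Tallying each carbon:
C1: 1C, 1H, 1O, 1I → 0 − 1 + 1 + 1 = +1
C2: 2C, 1H, 1O → 0 − 1 + 1 = 0
C3: 2C, 1Br, 1I → 0 + 1 + 1 = +2
C4: 3C, 1H → 0 − 1 = -1
C5: 2C, 1H, 1N → 0 − 1 + 1 = 0
The lowest value is -1.

-1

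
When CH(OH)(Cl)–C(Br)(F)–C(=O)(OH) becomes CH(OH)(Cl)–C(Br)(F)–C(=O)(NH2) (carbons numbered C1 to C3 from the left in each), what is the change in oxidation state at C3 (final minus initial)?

Before: C3 has 1 bond to C, 3 bonds to O → oxidation state +3.
After: C3 has 1 bond to C, 2 bonds to O, 1 bond to N → oxidation state +3.
Δ = +3 − (+3) = 0, so no net redox change at C3.

0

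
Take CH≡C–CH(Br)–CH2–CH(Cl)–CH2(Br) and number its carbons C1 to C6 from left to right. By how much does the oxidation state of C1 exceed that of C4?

+1

C1: 3C, 1H → 0 − 1 = -1
C4: 2C, 2H → 0 − 2 = -2
Difference: -1 − (-2) = +1.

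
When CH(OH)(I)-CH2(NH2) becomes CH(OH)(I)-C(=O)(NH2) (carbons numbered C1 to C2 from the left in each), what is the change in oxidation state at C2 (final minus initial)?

Before: C2 has 1 bond to C, 2 bonds to H, 1 bond to N → oxidation state -1.
After: C2 has 1 bond to C, 2 bonds to O, 1 bond to N → oxidation state +3.
Δ = +3 − (-1) = +4, so this is an oxidation at C2.

+4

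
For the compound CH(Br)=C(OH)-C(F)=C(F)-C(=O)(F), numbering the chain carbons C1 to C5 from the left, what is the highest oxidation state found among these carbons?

+3

Tallying each carbon's bonds:
C1: 2C, 1H, 1Br → 0 − 1 + 1 = 0
C2: 3C, 1O → 0 + 1 = +1
C3: 3C, 1F → 0 + 1 = +1
C4: 3C, 1F → 0 + 1 = +1
C5: 1C, 2O, 1F → 0 + 2 + 1 = +3
The highest value is +3.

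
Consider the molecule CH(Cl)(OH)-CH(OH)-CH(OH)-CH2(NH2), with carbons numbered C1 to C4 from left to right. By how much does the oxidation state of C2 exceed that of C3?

C2: 2C, 1H, 1O → 0 − 1 + 1 = 0
C3: 2C, 1H, 1O → 0 − 1 + 1 = 0
Difference: 0 − (0) = 0.

0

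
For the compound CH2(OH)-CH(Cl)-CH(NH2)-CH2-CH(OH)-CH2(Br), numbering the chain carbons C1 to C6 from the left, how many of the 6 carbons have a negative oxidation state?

Tallying each carbon's bonds:
C1: 1C, 2H, 1O → 0 − 2 + 1 = -1
C2: 2C, 1H, 1Cl → 0 − 1 + 1 = 0
C3: 2C, 1H, 1N → 0 − 1 + 1 = 0
C4: 2C, 2H → 0 − 2 = -2
C5: 2C, 1H, 1O → 0 − 1 + 1 = 0
C6: 1C, 2H, 1Br → 0 − 2 + 1 = -1
3 carbons (C1, C4, C6) meet the condition.

3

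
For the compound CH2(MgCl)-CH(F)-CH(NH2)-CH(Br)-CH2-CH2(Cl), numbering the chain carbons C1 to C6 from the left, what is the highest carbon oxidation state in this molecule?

0

Count +1 for every bond to an atom more electronegative than carbon and −1 for every bond to one less electronegative; C–C bonds are 0. Tallying each carbon:
C1: 1C, 2H, 1Mg → 0 − 2 − 1 = -3
C2: 2C, 1H, 1F → 0 − 1 + 1 = 0
C3: 2C, 1H, 1N → 0 − 1 + 1 = 0
C4: 2C, 1H, 1Br → 0 − 1 + 1 = 0
C5: 2C, 2H → 0 − 2 = -2
C6: 1C, 2H, 1Cl → 0 − 2 + 1 = -1
The highest value is 0.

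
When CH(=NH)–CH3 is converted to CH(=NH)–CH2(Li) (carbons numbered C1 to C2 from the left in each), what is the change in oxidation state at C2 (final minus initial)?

Before: C2 has 1 bond to C, 3 bonds to H → oxidation state -3.
After: C2 has 1 bond to C, 2 bonds to H, 1 bond to Li → oxidation state -3.
Δ = -3 − (-3) = 0, so no net redox change at C2.

0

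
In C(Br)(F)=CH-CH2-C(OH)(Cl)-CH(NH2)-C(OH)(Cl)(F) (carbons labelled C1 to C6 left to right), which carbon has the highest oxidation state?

Tallying each carbon's bonds:
C1: 2C, 1F, 1Br → 0 + 1 + 1 = +2
C2: 3C, 1H → 0 − 1 = -1
C3: 2C, 2H → 0 − 2 = -2
C4: 2C, 1O, 1Cl → 0 + 1 + 1 = +2
C5: 2C, 1H, 1N → 0 − 1 + 1 = 0
C6: 1C, 1O, 1F, 1Cl → 0 + 1 + 1 + 1 = +3
The most oxidised carbon is C6 at +3.

C6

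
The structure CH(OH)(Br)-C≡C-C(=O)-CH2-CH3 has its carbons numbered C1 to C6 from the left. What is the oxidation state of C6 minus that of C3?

-3

C6: 1C, 3H → 0 − 3 = -3
C3: 4C → 0 = 0
Difference: -3 − (0) = -3.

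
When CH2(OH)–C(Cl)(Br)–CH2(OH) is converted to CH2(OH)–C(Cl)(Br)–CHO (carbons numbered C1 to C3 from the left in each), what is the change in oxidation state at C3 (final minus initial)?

+2

Before: C3 has 1 bond to C, 2 bonds to H, 1 bond to O → oxidation state -1.
After: C3 has 1 bond to C, 1 bond to H, 2 bonds to O → oxidation state +1.
Δ = +1 − (-1) = +2, so this is an oxidation at C3.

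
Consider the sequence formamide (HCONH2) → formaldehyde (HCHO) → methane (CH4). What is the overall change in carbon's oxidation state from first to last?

-6

Carbon oxidation states along the series — formamide: +2, formaldehyde: 0, methane: -4.
Net change = -4 − (+2) = -6.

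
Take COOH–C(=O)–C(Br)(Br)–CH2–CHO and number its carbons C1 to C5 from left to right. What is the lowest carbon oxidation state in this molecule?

Tallying each carbon's bonds:
C1: 1C, 3O → 0 + 3 = +3
C2: 2C, 2O → 0 + 2 = +2
C3: 2C, 2Br → 0 + 2 = +2
C4: 2C, 2H → 0 − 2 = -2
C5: 1C, 1H, 2O → 0 − 1 + 2 = +1
The lowest value is -2.

-2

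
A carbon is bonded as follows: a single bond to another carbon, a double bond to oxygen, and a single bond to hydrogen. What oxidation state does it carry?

Count +1 for every bond to an atom more electronegative than carbon and −1 for every bond to one less electronegative; C–C bonds are 0.
The carbon has one bond to C (0), a double bond to O (2×+1 = +2), one bond to H (-1).
Oxidation state = 0 + 2 − 1 = +1.

+1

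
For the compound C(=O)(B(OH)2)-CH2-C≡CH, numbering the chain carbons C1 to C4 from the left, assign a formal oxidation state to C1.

C1 has one bond to C (0), a double bond to O (2×+1 = +2), one bond to B (-1).
Oxidation state = 0 + 2 − 1 = +1.

+1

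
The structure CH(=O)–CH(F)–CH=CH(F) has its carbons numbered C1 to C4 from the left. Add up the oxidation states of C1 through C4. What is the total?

0

Each bond to a more electronegative atom (O, N, halogen) counts +1, each bond to a less electronegative atom (H, metal, B, Si) counts −1, and each C–C bond counts 0. Tallying each carbon:
C1: 1C, 1H, 2O → 0 − 1 + 2 = +1
C2: 2C, 1H, 1F → 0 − 1 + 1 = 0
C3: 3C, 1H → 0 − 1 = -1
C4: 2C, 1H, 1F → 0 − 1 + 1 = 0
Sum = +1 + 0 − 1 + 0 = 0.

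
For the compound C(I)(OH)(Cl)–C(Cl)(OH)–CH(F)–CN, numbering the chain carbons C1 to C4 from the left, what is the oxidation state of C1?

+3

C1 has one bond to C (0), one bond to I (+1), one bond to O (+1), one bond to Cl (+1).
Oxidation state = 0 + 1 + 1 + 1 = +3.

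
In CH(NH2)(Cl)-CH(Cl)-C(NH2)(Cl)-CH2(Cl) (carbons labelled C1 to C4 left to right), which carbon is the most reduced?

C4

Tallying each carbon's bonds:
C1: 1C, 1H, 1N, 1Cl → 0 − 1 + 1 + 1 = +1
C2: 2C, 1H, 1Cl → 0 − 1 + 1 = 0
C3: 2C, 1N, 1Cl → 0 + 1 + 1 = +2
C4: 1C, 2H, 1Cl → 0 − 2 + 1 = -1
The most reduced carbon is C4 at -1.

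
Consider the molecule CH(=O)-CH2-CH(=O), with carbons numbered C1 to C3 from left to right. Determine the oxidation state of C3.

Assign +1 per bond to O/N/halogen, −1 per bond to H or an electropositive element, and 0 per bond to carbon.
C3 has one bond to C (0), one bond to H (-1), a double bond to O (2×+1 = +2).
Oxidation state = 0 − 1 + 2 = +1.

+1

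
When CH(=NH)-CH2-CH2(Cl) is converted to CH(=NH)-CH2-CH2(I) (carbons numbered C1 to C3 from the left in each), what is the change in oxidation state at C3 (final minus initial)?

Before: C3 has 1 bond to C, 2 bonds to H, 1 bond to Cl → oxidation state -1.
After: C3 has 1 bond to C, 2 bonds to H, 1 bond to I → oxidation state -1.
Δ = -1 − (-1) = 0, so no net redox change at C3.

0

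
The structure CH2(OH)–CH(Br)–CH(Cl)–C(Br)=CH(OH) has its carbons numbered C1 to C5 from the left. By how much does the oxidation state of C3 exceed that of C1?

C3: 2C, 1H, 1Cl → 0 − 1 + 1 = 0
C1: 1C, 2H, 1O → 0 − 2 + 1 = -1
Difference: 0 − (-1) = +1.

+1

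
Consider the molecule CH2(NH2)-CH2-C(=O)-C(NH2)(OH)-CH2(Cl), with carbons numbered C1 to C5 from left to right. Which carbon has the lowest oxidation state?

Count +1 for every bond to an atom more electronegative than carbon and −1 for every bond to one less electronegative; C–C bonds are 0. Tallying each carbon:
C1: 1C, 2H, 1N → 0 − 2 + 1 = -1
C2: 2C, 2H → 0 − 2 = -2
C3: 2C, 2O → 0 + 2 = +2
C4: 2C, 1O, 1N → 0 + 1 + 1 = +2
C5: 1C, 2H, 1Cl → 0 − 2 + 1 = -1
The most reduced carbon is C2 at -2.

C2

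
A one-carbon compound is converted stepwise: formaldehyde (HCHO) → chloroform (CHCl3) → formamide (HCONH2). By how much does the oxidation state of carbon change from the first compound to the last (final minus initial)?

+2

Carbon oxidation states along the series — formaldehyde: 0, chloroform: +2, formamide: +2.
Net change = +2 − (0) = +2.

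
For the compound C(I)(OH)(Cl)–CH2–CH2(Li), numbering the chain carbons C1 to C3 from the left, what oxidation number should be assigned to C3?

-3

Bonds to more-electronegative neighbours contribute +1 each, bonds to H or metals contribute −1 each, and C–C bonds contribute 0.
C3 has one bond to C (0), one bond to Li (-1), one bond to H (-1), one bond to H (-1).
Oxidation state = 0 − 1 − 1 − 1 = -3.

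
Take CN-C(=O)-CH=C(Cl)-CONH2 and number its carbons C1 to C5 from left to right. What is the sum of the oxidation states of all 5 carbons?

Count +1 for every bond to an atom more electronegative than carbon and −1 for every bond to one less electronegative; C–C bonds are 0. Tallying each carbon:
C1: 1C, 3N → 0 + 3 = +3
C2: 2C, 2O → 0 + 2 = +2
C3: 3C, 1H → 0 − 1 = -1
C4: 3C, 1Cl → 0 + 1 = +1
C5: 1C, 2O, 1N → 0 + 2 + 1 = +3
Sum = +3 + 2 − 1 + 1 + 3 = +8.

+8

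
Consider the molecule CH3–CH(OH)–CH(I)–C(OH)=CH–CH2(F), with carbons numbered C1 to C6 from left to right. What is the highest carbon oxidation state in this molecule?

Count +1 for every bond to an atom more electronegative than carbon and −1 for every bond to one less electronegative; C–C bonds are 0. Tallying each carbon:
C1: 1C, 3H → 0 − 3 = -3
C2: 2C, 1H, 1O → 0 − 1 + 1 = 0
C3: 2C, 1H, 1I → 0 − 1 + 1 = 0
C4: 3C, 1O → 0 + 1 = +1
C5: 3C, 1H → 0 − 1 = -1
C6: 1C, 2H, 1F → 0 − 2 + 1 = -1
The highest value is +1.

+1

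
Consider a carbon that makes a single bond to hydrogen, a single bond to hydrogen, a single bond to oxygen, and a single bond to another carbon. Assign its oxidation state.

Assign +1 per bond to O/N/halogen, −1 per bond to H or an electropositive element, and 0 per bond to carbon.
The carbon has one bond to C (0), one bond to H (-1), one bond to H (-1), one bond to O (+1).
Oxidation state = 0 − 1 − 1 + 1 = -1.

-1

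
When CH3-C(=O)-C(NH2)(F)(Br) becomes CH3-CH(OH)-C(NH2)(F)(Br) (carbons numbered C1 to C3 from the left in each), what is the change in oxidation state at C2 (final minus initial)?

-2

Before: C2 has 2 bonds to C, 2 bonds to O → oxidation state +2.
After: C2 has 2 bonds to C, 1 bond to H, 1 bond to O → oxidation state 0.
Δ = 0 − (+2) = -2, so this is a reduction at C2.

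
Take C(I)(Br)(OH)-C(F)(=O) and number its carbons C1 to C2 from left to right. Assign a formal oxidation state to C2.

C2 has one bond to C (0), one bond to F (+1), a double bond to O (2×+1 = +2).
Oxidation state = 0 + 1 + 2 = +3.

+3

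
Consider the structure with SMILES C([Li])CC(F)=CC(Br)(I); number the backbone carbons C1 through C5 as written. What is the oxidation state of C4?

Each bond to a more electronegative atom (O, N, halogen) counts +1, each bond to a less electronegative atom (H, metal, B, Si) counts −1, and each C–C bond counts 0.
C4 has a double bond to C (2×0 = 0), one bond to C (0), one bond to H (-1).
Oxidation state = 0 + 0 − 1 = -1.

-1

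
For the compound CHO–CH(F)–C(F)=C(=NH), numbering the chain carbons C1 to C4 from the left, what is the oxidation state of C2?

C2 has one bond to C (0), one bond to C (0), one bond to H (-1), one bond to F (+1).
Oxidation state = 0 + 0 − 1 + 1 = 0.

0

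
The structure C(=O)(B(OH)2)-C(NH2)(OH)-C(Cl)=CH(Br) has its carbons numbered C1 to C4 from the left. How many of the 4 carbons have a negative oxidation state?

0

Tallying each carbon's bonds:
C1: 1C, 2O, 1B → 0 + 2 − 1 = +1
C2: 2C, 1O, 1N → 0 + 1 + 1 = +2
C3: 3C, 1Cl → 0 + 1 = +1
C4: 2C, 1H, 1Br → 0 − 1 + 1 = 0
0 carbons meet the condition.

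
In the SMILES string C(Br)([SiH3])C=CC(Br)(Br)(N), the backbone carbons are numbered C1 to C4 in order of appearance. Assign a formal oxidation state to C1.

-1

C1 has one bond to C (0), one bond to Br (+1), one bond to H (-1), one bond to Si (-1).
Oxidation state = 0 + 1 − 1 − 1 = -1.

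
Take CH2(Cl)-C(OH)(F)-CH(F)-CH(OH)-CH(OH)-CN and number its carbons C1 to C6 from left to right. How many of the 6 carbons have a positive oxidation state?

2

Count +1 for every bond to an atom more electronegative than carbon and −1 for every bond to one less electronegative; C–C bonds are 0. Tallying each carbon:
C1: 1C, 2H, 1Cl → 0 − 2 + 1 = -1
C2: 2C, 1O, 1F → 0 + 1 + 1 = +2
C3: 2C, 1H, 1F → 0 − 1 + 1 = 0
C4: 2C, 1H, 1O → 0 − 1 + 1 = 0
C5: 2C, 1H, 1O → 0 − 1 + 1 = 0
C6: 1C, 3N → 0 + 3 = +3
2 carbons (C2, C6) meet the condition.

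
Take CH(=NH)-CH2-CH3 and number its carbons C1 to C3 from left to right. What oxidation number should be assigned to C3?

-3

Bonds to more-electronegative neighbours contribute +1 each, bonds to H or metals contribute −1 each, and C–C bonds contribute 0.
C3 has one bond to C (0), one bond to H (-1), one bond to H (-1), one bond to H (-1).
Oxidation state = 0 − 1 − 1 − 1 = -3.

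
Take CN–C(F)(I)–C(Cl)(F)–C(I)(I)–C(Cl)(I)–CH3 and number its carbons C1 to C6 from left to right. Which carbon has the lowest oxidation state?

Tallying each carbon's bonds:
C1: 1C, 3N → 0 + 3 = +3
C2: 2C, 1F, 1I → 0 + 1 + 1 = +2
C3: 2C, 1F, 1Cl → 0 + 1 + 1 = +2
C4: 2C, 2I → 0 + 2 = +2
C5: 2C, 1Cl, 1I → 0 + 1 + 1 = +2
C6: 1C, 3H → 0 − 3 = -3
The most reduced carbon is C6 at -3.

C6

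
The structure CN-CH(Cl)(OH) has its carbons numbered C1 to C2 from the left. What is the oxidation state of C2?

+1

Count +1 for every bond to an atom more electronegative than carbon and −1 for every bond to one less electronegative; C–C bonds are 0.
C2 has one bond to C (0), one bond to Cl (+1), one bond to O (+1), one bond to H (-1).
Oxidation state = 0 + 1 + 1 − 1 = +1.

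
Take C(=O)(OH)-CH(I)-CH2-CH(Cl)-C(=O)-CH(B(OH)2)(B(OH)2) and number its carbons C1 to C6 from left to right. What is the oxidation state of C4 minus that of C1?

-3

C4: 2C, 1H, 1Cl → 0 − 1 + 1 = 0
C1: 1C, 3O → 0 + 3 = +3
Difference: 0 − (+3) = -3.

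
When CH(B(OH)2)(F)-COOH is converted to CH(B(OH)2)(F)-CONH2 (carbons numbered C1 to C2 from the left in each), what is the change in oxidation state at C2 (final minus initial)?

0

Before: C2 has 1 bond to C, 3 bonds to O → oxidation state +3.
After: C2 has 1 bond to C, 2 bonds to O, 1 bond to N → oxidation state +3.
Δ = +3 − (+3) = 0, so no net redox change at C2.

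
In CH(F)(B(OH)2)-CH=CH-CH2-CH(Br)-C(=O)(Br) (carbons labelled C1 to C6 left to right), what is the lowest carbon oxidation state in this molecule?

Count +1 for every bond to an atom more electronegative than carbon and −1 for every bond to one less electronegative; C–C bonds are 0. Tallying each carbon:
C1: 1C, 1H, 1F, 1B → 0 − 1 + 1 − 1 = -1
C2: 3C, 1H → 0 − 1 = -1
C3: 3C, 1H → 0 − 1 = -1
C4: 2C, 2H → 0 − 2 = -2
C5: 2C, 1H, 1Br → 0 − 1 + 1 = 0
C6: 1C, 2O, 1Br → 0 + 2 + 1 = +3
The lowest value is -2.

-2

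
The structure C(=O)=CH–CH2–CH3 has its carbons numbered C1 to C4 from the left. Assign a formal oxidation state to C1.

+2

C1 has a double bond to C (2×0 = 0), a double bond to O (2×+1 = +2).
Oxidation state = 0 + 2 = +2.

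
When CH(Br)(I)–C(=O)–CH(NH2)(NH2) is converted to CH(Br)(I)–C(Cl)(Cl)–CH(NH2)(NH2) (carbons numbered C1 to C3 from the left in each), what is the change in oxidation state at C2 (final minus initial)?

0

Before: C2 has 2 bonds to C, 2 bonds to O → oxidation state +2.
After: C2 has 2 bonds to C, 2 bonds to Cl → oxidation state +2.
Δ = +2 − (+2) = 0, so no net redox change at C2.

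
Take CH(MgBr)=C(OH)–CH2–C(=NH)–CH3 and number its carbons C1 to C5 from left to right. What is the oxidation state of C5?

C5 has one bond to C (0), one bond to H (-1), one bond to H (-1), one bond to H (-1).
Oxidation state = 0 − 1 − 1 − 1 = -3.

-3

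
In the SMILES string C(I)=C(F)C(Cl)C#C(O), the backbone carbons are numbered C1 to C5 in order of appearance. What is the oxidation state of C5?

Bonds to more-electronegative neighbours contribute +1 each, bonds to H or metals contribute −1 each, and C–C bonds contribute 0.
C5 has a triple bond to C (3×0 = 0), one bond to O (+1).
Oxidation state = 0 + 1 = +1.

+1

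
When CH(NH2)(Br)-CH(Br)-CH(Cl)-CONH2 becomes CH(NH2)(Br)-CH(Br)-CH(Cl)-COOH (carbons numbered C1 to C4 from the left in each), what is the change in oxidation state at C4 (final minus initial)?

0

Before: C4 has 1 bond to C, 2 bonds to O, 1 bond to N → oxidation state +3.
After: C4 has 1 bond to C, 3 bonds to O → oxidation state +3.
Δ = +3 − (+3) = 0, so no net redox change at C4.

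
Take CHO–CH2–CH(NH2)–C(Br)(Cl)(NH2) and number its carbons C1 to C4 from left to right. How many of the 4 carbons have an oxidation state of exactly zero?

Tallying each carbon's bonds:
C1: 1C, 1H, 2O → 0 − 1 + 2 = +1
C2: 2C, 2H → 0 − 2 = -2
C3: 2C, 1H, 1N → 0 − 1 + 1 = 0
C4: 1C, 1N, 1Cl, 1Br → 0 + 1 + 1 + 1 = +3
1 carbon (C3) meets the condition.

1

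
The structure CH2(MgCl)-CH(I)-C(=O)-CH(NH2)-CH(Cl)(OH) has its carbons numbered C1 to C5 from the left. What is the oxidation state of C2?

0

C2 has one bond to C (0), one bond to C (0), one bond to H (-1), one bond to I (+1).
Oxidation state = 0 + 0 − 1 + 1 = 0.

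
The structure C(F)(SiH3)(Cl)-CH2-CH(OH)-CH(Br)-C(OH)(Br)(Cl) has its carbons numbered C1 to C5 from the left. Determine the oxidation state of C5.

+3

Assign +1 per bond to O/N/halogen, −1 per bond to H or an electropositive element, and 0 per bond to carbon.
C5 has one bond to C (0), one bond to O (+1), one bond to Br (+1), one bond to Cl (+1).
Oxidation state = 0 + 1 + 1 + 1 = +3.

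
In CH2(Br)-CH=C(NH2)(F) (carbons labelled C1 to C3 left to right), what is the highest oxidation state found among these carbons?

Tallying each carbon's bonds:
C1: 1C, 2H, 1Br → 0 − 2 + 1 = -1
C2: 3C, 1H → 0 − 1 = -1
C3: 2C, 1N, 1F → 0 + 1 + 1 = +2
The highest value is +2.

+2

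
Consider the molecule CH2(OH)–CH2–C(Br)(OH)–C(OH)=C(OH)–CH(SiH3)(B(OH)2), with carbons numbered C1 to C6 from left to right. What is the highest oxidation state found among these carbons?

+2

Bonds to more-electronegative neighbours contribute +1 each, bonds to H or metals contribute −1 each, and C–C bonds contribute 0. Tallying each carbon:
C1: 1C, 2H, 1O → 0 − 2 + 1 = -1
C2: 2C, 2H → 0 − 2 = -2
C3: 2C, 1O, 1Br → 0 + 1 + 1 = +2
C4: 3C, 1O → 0 + 1 = +1
C5: 3C, 1O → 0 + 1 = +1
C6: 1C, 1H, 1B, 1Si → 0 − 1 − 1 − 1 = -3
The highest value is +2.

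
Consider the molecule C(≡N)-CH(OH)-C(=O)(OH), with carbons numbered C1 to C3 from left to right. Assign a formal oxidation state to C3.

+3

Assign +1 per bond to O/N/halogen, −1 per bond to H or an electropositive element, and 0 per bond to carbon.
C3 has one bond to C (0), a double bond to O (2×+1 = +2), one bond to O (+1).
Oxidation state = 0 + 2 + 1 = +3.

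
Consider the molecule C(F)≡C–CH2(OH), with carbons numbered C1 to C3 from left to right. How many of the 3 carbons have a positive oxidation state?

Tallying each carbon's bonds:
C1: 3C, 1F → 0 + 1 = +1
C2: 4C → 0 = 0
C3: 1C, 2H, 1O → 0 − 2 + 1 = -1
1 carbon (C1) meets the condition.

1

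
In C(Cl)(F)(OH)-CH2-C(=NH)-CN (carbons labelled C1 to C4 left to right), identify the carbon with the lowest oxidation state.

C2

Bonds to more-electronegative neighbours contribute +1 each, bonds to H or metals contribute −1 each, and C–C bonds contribute 0. Tallying each carbon:
C1: 1C, 1O, 1F, 1Cl → 0 + 1 + 1 + 1 = +3
C2: 2C, 2H → 0 − 2 = -2
C3: 2C, 2N → 0 + 2 = +2
C4: 1C, 3N → 0 + 3 = +3
The most reduced carbon is C2 at -2.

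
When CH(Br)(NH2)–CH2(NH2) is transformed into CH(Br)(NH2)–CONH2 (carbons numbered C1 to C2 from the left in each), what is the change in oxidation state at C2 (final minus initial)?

Before: C2 has 1 bond to C, 2 bonds to H, 1 bond to N → oxidation state -1.
After: C2 has 1 bond to C, 2 bonds to O, 1 bond to N → oxidation state +3.
Δ = +3 − (-1) = +4, so this is an oxidation at C2.

+4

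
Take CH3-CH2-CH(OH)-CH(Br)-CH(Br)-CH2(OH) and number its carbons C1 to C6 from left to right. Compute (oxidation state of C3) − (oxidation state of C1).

+3

C3: 2C, 1H, 1O → 0 − 1 + 1 = 0
C1: 1C, 3H → 0 − 3 = -3
Difference: 0 − (-3) = +3.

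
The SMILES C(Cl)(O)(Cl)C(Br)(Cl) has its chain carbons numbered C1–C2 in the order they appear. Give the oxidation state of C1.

+3

Each bond to a more electronegative atom (O, N, halogen) counts +1, each bond to a less electronegative atom (H, metal, B, Si) counts −1, and each C–C bond counts 0.
C1 has one bond to C (0), one bond to Cl (+1), one bond to O (+1), one bond to Cl (+1).
Oxidation state = 0 + 1 + 1 + 1 = +3.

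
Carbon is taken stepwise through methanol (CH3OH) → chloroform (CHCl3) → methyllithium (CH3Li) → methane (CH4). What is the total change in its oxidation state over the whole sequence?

-2

Carbon oxidation states along the series — methanol: -2, chloroform: +2, methyllithium: -4, methane: -4.
Net change = -4 − (-2) = -2.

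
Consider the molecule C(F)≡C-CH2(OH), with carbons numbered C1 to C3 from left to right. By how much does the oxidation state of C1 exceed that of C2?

+1

C1: 3C, 1F → 0 + 1 = +1
C2: 4C → 0 = 0
Difference: +1 − (0) = +1.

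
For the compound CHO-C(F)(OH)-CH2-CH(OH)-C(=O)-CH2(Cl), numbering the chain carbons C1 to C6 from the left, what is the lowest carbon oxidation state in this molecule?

-2

Tallying each carbon's bonds:
C1: 1C, 1H, 2O → 0 − 1 + 2 = +1
C2: 2C, 1O, 1F → 0 + 1 + 1 = +2
C3: 2C, 2H → 0 − 2 = -2
C4: 2C, 1H, 1O → 0 − 1 + 1 = 0
C5: 2C, 2O → 0 + 2 = +2
C6: 1C, 2H, 1Cl → 0 − 2 + 1 = -1
The lowest value is -2.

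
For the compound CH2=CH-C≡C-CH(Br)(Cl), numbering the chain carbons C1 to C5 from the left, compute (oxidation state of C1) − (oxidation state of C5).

-3

C1: 2C, 2H → 0 − 2 = -2
C5: 1C, 1H, 1Cl, 1Br → 0 − 1 + 1 + 1 = +1
Difference: -2 − (+1) = -3.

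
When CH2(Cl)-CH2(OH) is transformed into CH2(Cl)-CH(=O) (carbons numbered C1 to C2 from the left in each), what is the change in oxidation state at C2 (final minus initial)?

Before: C2 has 1 bond to C, 2 bonds to H, 1 bond to O → oxidation state -1.
After: C2 has 1 bond to C, 1 bond to H, 2 bonds to O → oxidation state +1.
Δ = +1 − (-1) = +2, so this is an oxidation at C2.

+2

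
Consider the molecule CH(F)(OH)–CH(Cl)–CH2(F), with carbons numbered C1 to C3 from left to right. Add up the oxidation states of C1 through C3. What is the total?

Count +1 for every bond to an atom more electronegative than carbon and −1 for every bond to one less electronegative; C–C bonds are 0. Tallying each carbon:
C1: 1C, 1H, 1O, 1F → 0 − 1 + 1 + 1 = +1
C2: 2C, 1H, 1Cl → 0 − 1 + 1 = 0
C3: 1C, 2H, 1F → 0 − 2 + 1 = -1
Sum = +1 + 0 − 1 = 0.

0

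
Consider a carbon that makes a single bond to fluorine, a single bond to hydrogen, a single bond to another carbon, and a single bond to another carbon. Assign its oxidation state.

0

The carbon has one bond to C (0), one bond to C (0), one bond to H (-1), one bond to F (+1).
Oxidation state = 0 + 0 − 1 + 1 = 0.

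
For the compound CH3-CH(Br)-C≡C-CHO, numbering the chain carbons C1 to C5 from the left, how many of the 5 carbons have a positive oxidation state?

1

Tallying each carbon's bonds:
C1: 1C, 3H → 0 − 3 = -3
C2: 2C, 1H, 1Br → 0 − 1 + 1 = 0
C3: 4C → 0 = 0
C4: 4C → 0 = 0
C5: 1C, 1H, 2O → 0 − 1 + 2 = +1
1 carbon (C5) meets the condition.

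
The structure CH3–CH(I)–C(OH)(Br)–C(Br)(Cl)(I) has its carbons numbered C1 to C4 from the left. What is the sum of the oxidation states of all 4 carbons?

+2

Assign +1 per bond to O/N/halogen, −1 per bond to H or an electropositive element, and 0 per bond to carbon. Tallying each carbon:
C1: 1C, 3H → 0 − 3 = -3
C2: 2C, 1H, 1I → 0 − 1 + 1 = 0
C3: 2C, 1O, 1Br → 0 + 1 + 1 = +2
C4: 1C, 1Cl, 1Br, 1I → 0 + 1 + 1 + 1 = +3
Sum = -3 + 0 + 2 + 3 = +2.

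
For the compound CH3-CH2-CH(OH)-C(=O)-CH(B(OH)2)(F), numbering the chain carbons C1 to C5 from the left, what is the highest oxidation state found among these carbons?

+2

Tallying each carbon's bonds:
C1: 1C, 3H → 0 − 3 = -3
C2: 2C, 2H → 0 − 2 = -2
C3: 2C, 1H, 1O → 0 − 1 + 1 = 0
C4: 2C, 2O → 0 + 2 = +2
C5: 1C, 1H, 1F, 1B → 0 − 1 + 1 − 1 = -1
The highest value is +2.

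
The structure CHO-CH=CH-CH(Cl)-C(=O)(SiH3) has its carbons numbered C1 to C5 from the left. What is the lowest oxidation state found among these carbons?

Tallying each carbon's bonds:
C1: 1C, 1H, 2O → 0 − 1 + 2 = +1
C2: 3C, 1H → 0 − 1 = -1
C3: 3C, 1H → 0 − 1 = -1
C4: 2C, 1H, 1Cl → 0 − 1 + 1 = 0
C5: 1C, 2O, 1Si → 0 + 2 − 1 = +1
The lowest value is -1.

-1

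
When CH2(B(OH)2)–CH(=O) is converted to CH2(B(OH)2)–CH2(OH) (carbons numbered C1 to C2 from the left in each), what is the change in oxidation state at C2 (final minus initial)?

Before: C2 has 1 bond to C, 1 bond to H, 2 bonds to O → oxidation state +1.
After: C2 has 1 bond to C, 2 bonds to H, 1 bond to O → oxidation state -1.
Δ = -1 − (+1) = -2, so this is a reduction at C2.

-2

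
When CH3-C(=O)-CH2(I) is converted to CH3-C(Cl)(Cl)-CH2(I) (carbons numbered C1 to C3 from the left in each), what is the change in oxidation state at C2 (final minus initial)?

Before: C2 has 2 bonds to C, 2 bonds to O → oxidation state +2.
After: C2 has 2 bonds to C, 2 bonds to Cl → oxidation state +2.
Δ = +2 − (+2) = 0, so no net redox change at C2.

0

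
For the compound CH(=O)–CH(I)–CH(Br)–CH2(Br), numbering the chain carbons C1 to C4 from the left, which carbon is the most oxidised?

C1

Each bond to a more electronegative atom (O, N, halogen) counts +1, each bond to a less electronegative atom (H, metal, B, Si) counts −1, and each C–C bond counts 0. Tallying each carbon:
C1: 1C, 1H, 2O → 0 − 1 + 2 = +1
C2: 2C, 1H, 1I → 0 − 1 + 1 = 0
C3: 2C, 1H, 1Br → 0 − 1 + 1 = 0
C4: 1C, 2H, 1Br → 0 − 2 + 1 = -1
The most oxidised carbon is C1 at +1.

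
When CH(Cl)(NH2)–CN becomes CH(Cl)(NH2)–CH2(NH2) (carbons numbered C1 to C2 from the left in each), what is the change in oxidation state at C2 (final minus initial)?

-4

Before: C2 has 1 bond to C, 3 bonds to N → oxidation state +3.
After: C2 has 1 bond to C, 2 bonds to H, 1 bond to N → oxidation state -1.
Δ = -1 − (+3) = -4, so this is a reduction at C2.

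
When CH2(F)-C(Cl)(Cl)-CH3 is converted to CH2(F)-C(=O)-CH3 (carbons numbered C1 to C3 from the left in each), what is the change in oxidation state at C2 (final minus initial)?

0

Before: C2 has 2 bonds to C, 2 bonds to Cl → oxidation state +2.
After: C2 has 2 bonds to C, 2 bonds to O → oxidation state +2.
Δ = +2 − (+2) = 0, so no net redox change at C2.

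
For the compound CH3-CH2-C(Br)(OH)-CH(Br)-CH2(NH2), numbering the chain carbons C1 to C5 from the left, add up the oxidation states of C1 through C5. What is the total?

Tallying each carbon's bonds:
C1: 1C, 3H → 0 − 3 = -3
C2: 2C, 2H → 0 − 2 = -2
C3: 2C, 1O, 1Br → 0 + 1 + 1 = +2
C4: 2C, 1H, 1Br → 0 − 1 + 1 = 0
C5: 1C, 2H, 1N → 0 − 2 + 1 = -1
Sum = -3 − 2 + 2 + 0 − 1 = -4.

-4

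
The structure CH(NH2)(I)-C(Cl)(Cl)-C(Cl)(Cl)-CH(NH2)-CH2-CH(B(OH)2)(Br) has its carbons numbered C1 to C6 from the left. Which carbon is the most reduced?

C5

Bonds to more-electronegative neighbours contribute +1 each, bonds to H or metals contribute −1 each, and C–C bonds contribute 0. Tallying each carbon:
C1: 1C, 1H, 1N, 1I → 0 − 1 + 1 + 1 = +1
C2: 2C, 2Cl → 0 + 2 = +2
C3: 2C, 2Cl → 0 + 2 = +2
C4: 2C, 1H, 1N → 0 − 1 + 1 = 0
C5: 2C, 2H → 0 − 2 = -2
C6: 1C, 1H, 1Br, 1B → 0 − 1 + 1 − 1 = -1
The most reduced carbon is C5 at -2.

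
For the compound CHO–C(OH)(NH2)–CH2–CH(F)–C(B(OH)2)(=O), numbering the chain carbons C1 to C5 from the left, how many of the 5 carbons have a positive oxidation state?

3

Tallying each carbon's bonds:
C1: 1C, 1H, 2O → 0 − 1 + 2 = +1
C2: 2C, 1O, 1N → 0 + 1 + 1 = +2
C3: 2C, 2H → 0 − 2 = -2
C4: 2C, 1H, 1F → 0 − 1 + 1 = 0
C5: 1C, 2O, 1B → 0 + 2 − 1 = +1
3 carbons (C1, C2, C5) meet the condition.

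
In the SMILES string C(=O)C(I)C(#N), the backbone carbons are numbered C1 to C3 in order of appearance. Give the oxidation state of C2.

C2 has one bond to C (0), one bond to C (0), one bond to H (-1), one bond to I (+1).
Oxidation state = 0 + 0 − 1 + 1 = 0.

0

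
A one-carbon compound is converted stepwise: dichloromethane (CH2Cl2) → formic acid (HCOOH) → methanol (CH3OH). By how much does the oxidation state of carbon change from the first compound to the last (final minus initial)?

-2

Carbon oxidation states along the series — dichloromethane: 0, formic acid: +2, methanol: -2.
Net change = -2 − (0) = -2.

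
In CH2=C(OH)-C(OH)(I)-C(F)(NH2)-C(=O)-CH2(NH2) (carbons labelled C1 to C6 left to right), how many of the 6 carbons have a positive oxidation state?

4

Each bond to a more electronegative atom (O, N, halogen) counts +1, each bond to a less electronegative atom (H, metal, B, Si) counts −1, and each C–C bond counts 0. Tallying each carbon:
C1: 2C, 2H → 0 − 2 = -2
C2: 3C, 1O → 0 + 1 = +1
C3: 2C, 1O, 1I → 0 + 1 + 1 = +2
C4: 2C, 1N, 1F → 0 + 1 + 1 = +2
C5: 2C, 2O → 0 + 2 = +2
C6: 1C, 2H, 1N → 0 − 2 + 1 = -1
4 carbons (C2, C3, C4, C5) meet the condition.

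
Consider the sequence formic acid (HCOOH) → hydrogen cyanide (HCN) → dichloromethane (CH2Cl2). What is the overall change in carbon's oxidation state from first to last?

-2

Carbon oxidation states along the series — formic acid: +2, hydrogen cyanide: +2, dichloromethane: 0.
Net change = 0 − (+2) = -2.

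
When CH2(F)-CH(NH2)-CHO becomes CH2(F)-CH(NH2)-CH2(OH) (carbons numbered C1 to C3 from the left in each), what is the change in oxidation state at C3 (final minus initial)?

Before: C3 has 1 bond to C, 1 bond to H, 2 bonds to O → oxidation state +1.
After: C3 has 1 bond to C, 2 bonds to H, 1 bond to O → oxidation state -1.
Δ = -1 − (+1) = -2, so this is a reduction at C3.

-2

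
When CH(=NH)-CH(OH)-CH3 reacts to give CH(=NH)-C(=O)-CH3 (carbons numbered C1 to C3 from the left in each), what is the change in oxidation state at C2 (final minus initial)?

Before: C2 has 2 bonds to C, 1 bond to H, 1 bond to O → oxidation state 0.
After: C2 has 2 bonds to C, 2 bonds to O → oxidation state +2.
Δ = +2 − (0) = +2, so this is an oxidation at C2.

+2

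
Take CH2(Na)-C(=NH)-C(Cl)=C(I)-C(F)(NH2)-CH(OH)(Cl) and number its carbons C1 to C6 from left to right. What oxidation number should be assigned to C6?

Count +1 for every bond to an atom more electronegative than carbon and −1 for every bond to one less electronegative; C–C bonds are 0.
C6 has one bond to C (0), one bond to H (-1), one bond to O (+1), one bond to Cl (+1).
Oxidation state = 0 − 1 + 1 + 1 = +1.

+1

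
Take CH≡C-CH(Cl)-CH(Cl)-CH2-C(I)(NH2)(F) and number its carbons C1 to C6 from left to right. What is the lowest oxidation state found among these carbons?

-2

Tallying each carbon's bonds:
C1: 3C, 1H → 0 − 1 = -1
C2: 4C → 0 = 0
C3: 2C, 1H, 1Cl → 0 − 1 + 1 = 0
C4: 2C, 1H, 1Cl → 0 − 1 + 1 = 0
C5: 2C, 2H → 0 − 2 = -2
C6: 1C, 1N, 1F, 1I → 0 + 1 + 1 + 1 = +3
The lowest value is -2.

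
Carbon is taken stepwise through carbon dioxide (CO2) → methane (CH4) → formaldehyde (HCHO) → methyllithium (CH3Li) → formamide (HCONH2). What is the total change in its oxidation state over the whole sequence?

-2

Carbon oxidation states along the series — carbon dioxide: +4, methane: -4, formaldehyde: 0, methyllithium: -4, formamide: +2.
Net change = +2 − (+4) = -2.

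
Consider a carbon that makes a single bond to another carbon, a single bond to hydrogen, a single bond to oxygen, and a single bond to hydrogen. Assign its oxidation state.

Assign +1 per bond to O/N/halogen, −1 per bond to H or an electropositive element, and 0 per bond to carbon.
The carbon has one bond to C (0), one bond to H (-1), one bond to O (+1), one bond to H (-1).
Oxidation state = 0 − 1 + 1 − 1 = -1.

-1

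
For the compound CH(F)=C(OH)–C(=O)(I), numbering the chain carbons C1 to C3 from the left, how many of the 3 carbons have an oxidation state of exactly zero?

1

Assign +1 per bond to O/N/halogen, −1 per bond to H or an electropositive element, and 0 per bond to carbon. Tallying each carbon:
C1: 2C, 1H, 1F → 0 − 1 + 1 = 0
C2: 3C, 1O → 0 + 1 = +1
C3: 1C, 2O, 1I → 0 + 2 + 1 = +3
1 carbon (C1) meets the condition.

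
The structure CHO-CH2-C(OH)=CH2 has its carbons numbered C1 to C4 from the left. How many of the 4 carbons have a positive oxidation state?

Each bond to a more electronegative atom (O, N, halogen) counts +1, each bond to a less electronegative atom (H, metal, B, Si) counts −1, and each C–C bond counts 0. Tallying each carbon:
C1: 1C, 1H, 2O → 0 − 1 + 2 = +1
C2: 2C, 2H → 0 − 2 = -2
C3: 3C, 1O → 0 + 1 = +1
C4: 2C, 2H → 0 − 2 = -2
2 carbons (C1, C3) meet the condition.

2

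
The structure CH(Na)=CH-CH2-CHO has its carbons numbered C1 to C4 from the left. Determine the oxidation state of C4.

Count +1 for every bond to an atom more electronegative than carbon and −1 for every bond to one less electronegative; C–C bonds are 0.
C4 has one bond to C (0), one bond to H (-1), a double bond to O (2×+1 = +2).
Oxidation state = 0 − 1 + 2 = +1.

+1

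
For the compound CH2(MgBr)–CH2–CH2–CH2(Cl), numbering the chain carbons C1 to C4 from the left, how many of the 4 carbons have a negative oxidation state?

Tallying each carbon's bonds:
C1: 1C, 2H, 1Mg → 0 − 2 − 1 = -3
C2: 2C, 2H → 0 − 2 = -2
C3: 2C, 2H → 0 − 2 = -2
C4: 1C, 2H, 1Cl → 0 − 2 + 1 = -1
4 carbons (C1, C2, C3, C4) meet the condition.

4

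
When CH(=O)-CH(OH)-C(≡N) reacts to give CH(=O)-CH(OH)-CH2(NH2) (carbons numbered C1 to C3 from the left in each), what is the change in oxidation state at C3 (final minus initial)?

-4

Before: C3 has 1 bond to C, 3 bonds to N → oxidation state +3.
After: C3 has 1 bond to C, 2 bonds to H, 1 bond to N → oxidation state -1.
Δ = -1 − (+3) = -4, so this is a reduction at C3.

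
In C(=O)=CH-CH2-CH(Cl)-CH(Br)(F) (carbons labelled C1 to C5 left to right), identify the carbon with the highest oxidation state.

Each bond to a more electronegative atom (O, N, halogen) counts +1, each bond to a less electronegative atom (H, metal, B, Si) counts −1, and each C–C bond counts 0. Tallying each carbon:
C1: 2C, 2O → 0 + 2 = +2
C2: 3C, 1H → 0 − 1 = -1
C3: 2C, 2H → 0 − 2 = -2
C4: 2C, 1H, 1Cl → 0 − 1 + 1 = 0
C5: 1C, 1H, 1F, 1Br → 0 − 1 + 1 + 1 = +1
The most oxidised carbon is C1 at +2.

C1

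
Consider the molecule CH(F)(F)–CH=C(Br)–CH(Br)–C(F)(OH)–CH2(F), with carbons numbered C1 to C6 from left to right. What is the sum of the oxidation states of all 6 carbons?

Count +1 for every bond to an atom more electronegative than carbon and −1 for every bond to one less electronegative; C–C bonds are 0. Tallying each carbon:
C1: 1C, 1H, 2F → 0 − 1 + 2 = +1
C2: 3C, 1H → 0 − 1 = -1
C3: 3C, 1Br → 0 + 1 = +1
C4: 2C, 1H, 1Br → 0 − 1 + 1 = 0
C5: 2C, 1O, 1F → 0 + 1 + 1 = +2
C6: 1C, 2H, 1F → 0 − 2 + 1 = -1
Sum = +1 − 1 + 1 + 0 + 2 − 1 = +2.

+2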